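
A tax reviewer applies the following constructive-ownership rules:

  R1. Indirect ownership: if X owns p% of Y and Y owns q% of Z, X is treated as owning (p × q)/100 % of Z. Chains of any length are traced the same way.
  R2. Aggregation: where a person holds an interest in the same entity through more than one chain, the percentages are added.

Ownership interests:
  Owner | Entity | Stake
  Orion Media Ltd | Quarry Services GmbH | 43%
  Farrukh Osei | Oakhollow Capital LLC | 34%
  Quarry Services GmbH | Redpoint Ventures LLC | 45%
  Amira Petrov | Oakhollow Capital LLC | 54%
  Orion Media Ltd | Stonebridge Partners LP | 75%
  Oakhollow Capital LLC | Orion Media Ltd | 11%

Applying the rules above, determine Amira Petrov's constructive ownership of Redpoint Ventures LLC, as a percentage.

Chain via Oakhollow Capital LLC → Orion Media Ltd → Quarry Services GmbH (R1): 54% × 11% × 43% × 45% = 1.14939% of Redpoint Ventures LLC.

1.14939%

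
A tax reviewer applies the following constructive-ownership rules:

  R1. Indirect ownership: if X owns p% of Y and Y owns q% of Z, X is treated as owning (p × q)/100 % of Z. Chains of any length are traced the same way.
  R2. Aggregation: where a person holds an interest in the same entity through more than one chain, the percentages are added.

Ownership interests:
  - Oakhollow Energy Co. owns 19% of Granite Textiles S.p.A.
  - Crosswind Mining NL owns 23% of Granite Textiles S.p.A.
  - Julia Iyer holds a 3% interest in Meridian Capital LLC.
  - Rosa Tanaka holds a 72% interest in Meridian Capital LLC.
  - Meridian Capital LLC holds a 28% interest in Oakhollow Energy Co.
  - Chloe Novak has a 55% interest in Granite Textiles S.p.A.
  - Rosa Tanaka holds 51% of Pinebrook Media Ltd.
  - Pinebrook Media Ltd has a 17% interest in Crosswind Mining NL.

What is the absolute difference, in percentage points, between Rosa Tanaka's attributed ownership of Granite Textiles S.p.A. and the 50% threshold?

Chain via Pinebrook Media Ltd → Crosswind Mining NL (R1): 51% × 17% × 23% = 1.9941% of Granite Textiles S.p.A.
Chain via Meridian Capital LLC → Oakhollow Energy Co. (R1): 72% × 28% × 19% = 3.8304% of Granite Textiles S.p.A.
Aggregating (R2): 1.9941% + 3.8304% = 5.8245%.
5.8245% falls short of the 50% threshold by 44.1755 percentage points.

44.1755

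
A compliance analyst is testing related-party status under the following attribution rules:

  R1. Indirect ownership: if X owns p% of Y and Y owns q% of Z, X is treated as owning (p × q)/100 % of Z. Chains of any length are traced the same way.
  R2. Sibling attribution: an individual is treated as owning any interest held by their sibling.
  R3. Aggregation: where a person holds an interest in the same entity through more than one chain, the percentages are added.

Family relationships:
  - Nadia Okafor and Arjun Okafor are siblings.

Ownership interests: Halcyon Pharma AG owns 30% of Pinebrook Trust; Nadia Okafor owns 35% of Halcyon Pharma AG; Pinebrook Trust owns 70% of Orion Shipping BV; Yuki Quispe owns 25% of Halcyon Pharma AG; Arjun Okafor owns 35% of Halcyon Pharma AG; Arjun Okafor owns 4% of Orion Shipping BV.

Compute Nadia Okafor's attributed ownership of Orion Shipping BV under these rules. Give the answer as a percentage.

By sibling attribution (R2), Nadia Okafor is treated as also owning Arjun Okafor's interest in Halcyon Pharma AG, giving 35% + 35% = 70%.
By sibling attribution (R2), Nadia Okafor is treated as owning Arjun Okafor's 4% interest in Orion Shipping BV.
Chain via Halcyon Pharma AG → Pinebrook Trust (R1): 70% × 30% × 70% = 14.7% of Orion Shipping BV.
Direct interest in Orion Shipping BV: 4%.
Aggregating (R3): 14.7% + 4% = 18.7%.

18.7%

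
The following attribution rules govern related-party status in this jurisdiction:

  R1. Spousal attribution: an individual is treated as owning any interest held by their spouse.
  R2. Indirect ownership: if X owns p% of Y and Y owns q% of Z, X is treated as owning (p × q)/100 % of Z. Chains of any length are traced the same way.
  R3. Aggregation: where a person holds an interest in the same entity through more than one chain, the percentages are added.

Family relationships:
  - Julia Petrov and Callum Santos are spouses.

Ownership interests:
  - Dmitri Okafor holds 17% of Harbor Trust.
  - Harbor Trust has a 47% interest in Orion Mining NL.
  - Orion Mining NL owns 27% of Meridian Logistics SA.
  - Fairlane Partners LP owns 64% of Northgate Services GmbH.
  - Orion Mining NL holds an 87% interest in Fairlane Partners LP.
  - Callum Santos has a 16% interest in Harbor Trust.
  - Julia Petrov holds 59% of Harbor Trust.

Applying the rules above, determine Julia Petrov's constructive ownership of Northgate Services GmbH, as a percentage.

19.6272%

By spousal attribution (R1), Julia Petrov is treated as also owning Callum Santos's interest in Harbor Trust, giving 59% + 16% = 75%.
Chain via Harbor Trust → Orion Mining NL → Fairlane Partners LP (R2): 75% × 47% × 87% × 64% = 19.6272% of Northgate Services GmbH.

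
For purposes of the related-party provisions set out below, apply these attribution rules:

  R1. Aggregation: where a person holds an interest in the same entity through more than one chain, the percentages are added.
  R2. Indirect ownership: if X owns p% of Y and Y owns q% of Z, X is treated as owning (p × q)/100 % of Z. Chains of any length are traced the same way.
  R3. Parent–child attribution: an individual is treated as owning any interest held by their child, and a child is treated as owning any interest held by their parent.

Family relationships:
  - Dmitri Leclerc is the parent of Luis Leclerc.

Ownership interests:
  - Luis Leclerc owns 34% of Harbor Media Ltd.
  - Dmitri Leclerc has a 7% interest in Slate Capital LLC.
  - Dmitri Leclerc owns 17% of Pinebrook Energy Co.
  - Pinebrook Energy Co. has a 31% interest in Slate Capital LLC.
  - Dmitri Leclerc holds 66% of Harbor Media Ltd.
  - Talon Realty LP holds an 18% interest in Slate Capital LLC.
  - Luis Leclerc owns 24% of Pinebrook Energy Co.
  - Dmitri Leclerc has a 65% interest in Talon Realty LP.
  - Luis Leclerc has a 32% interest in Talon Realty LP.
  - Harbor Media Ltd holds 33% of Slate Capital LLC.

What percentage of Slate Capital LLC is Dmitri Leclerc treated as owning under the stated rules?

70.17%

By parent–child attribution (R3), Dmitri Leclerc is treated as also owning Luis Leclerc's interest in Pinebrook Energy Co, giving 17% + 24% = 41%.
By parent–child attribution (R3), Dmitri Leclerc is treated as also owning Luis Leclerc's interest in Harbor Media Ltd, giving 66% + 34% = 100%.
By parent–child attribution (R3), Dmitri Leclerc is treated as also owning Luis Leclerc's interest in Talon Realty LP, giving 65% + 32% = 97%.
Chain via Pinebrook Energy Co. (R2): 41% × 31% = 12.71% of Slate Capital LLC.
Chain via Harbor Media Ltd (R2): 100% × 33% = 33% of Slate Capital LLC.
Chain via Talon Realty LP (R2): 97% × 18% = 17.46% of Slate Capital LLC.
Direct interest in Slate Capital LLC: 7%.
Aggregating (R1): 12.71% + 33% + 17.46% + 7% = 70.17%.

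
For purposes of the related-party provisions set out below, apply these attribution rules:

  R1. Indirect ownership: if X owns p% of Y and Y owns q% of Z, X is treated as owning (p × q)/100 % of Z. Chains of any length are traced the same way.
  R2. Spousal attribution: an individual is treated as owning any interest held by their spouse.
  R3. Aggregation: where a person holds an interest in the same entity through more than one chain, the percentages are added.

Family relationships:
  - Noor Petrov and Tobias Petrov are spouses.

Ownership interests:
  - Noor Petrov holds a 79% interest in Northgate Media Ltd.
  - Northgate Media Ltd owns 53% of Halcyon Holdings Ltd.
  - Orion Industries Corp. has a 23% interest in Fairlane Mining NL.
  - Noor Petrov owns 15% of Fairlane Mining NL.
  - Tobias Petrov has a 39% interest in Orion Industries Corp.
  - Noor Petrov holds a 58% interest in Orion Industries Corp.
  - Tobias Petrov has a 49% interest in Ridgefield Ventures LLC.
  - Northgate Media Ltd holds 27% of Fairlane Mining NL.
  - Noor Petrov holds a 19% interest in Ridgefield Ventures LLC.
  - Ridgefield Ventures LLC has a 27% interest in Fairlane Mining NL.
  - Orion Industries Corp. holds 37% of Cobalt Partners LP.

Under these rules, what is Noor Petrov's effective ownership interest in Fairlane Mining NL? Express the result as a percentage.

By spousal attribution (R2), Noor Petrov is treated as also owning Tobias Petrov's interest in Ridgefield Ventures LLC, giving 19% + 49% = 68%.
By spousal attribution (R2), Noor Petrov is treated as also owning Tobias Petrov's interest in Orion Industries Corp, giving 58% + 39% = 97%.
Chain via Ridgefield Ventures LLC (R1): 68% × 27% = 18.36% of Fairlane Mining NL.
Chain via Orion Industries Corp. (R1): 97% × 23% = 22.31% of Fairlane Mining NL.
Chain via Northgate Media Ltd (R1): 79% × 27% = 21.33% of Fairlane Mining NL.
Direct interest in Fairlane Mining NL: 15%.
Aggregating (R3): 18.36% + 22.31% + 21.33% + 15% = 77%.

77%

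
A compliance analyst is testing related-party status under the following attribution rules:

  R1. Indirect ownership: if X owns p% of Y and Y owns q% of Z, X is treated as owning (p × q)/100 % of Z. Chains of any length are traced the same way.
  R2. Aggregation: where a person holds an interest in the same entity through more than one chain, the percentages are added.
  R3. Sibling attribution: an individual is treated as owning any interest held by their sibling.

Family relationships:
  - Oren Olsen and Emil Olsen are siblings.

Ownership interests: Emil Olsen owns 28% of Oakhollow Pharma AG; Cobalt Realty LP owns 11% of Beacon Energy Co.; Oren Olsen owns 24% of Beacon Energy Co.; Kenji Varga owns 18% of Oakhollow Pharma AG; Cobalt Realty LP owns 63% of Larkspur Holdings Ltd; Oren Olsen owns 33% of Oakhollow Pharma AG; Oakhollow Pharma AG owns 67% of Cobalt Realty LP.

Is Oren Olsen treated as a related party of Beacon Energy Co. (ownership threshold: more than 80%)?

By sibling attribution (R3), Oren Olsen is treated as also owning Emil Olsen's interest in Oakhollow Pharma AG, giving 33% + 28% = 61%.
Chain via Oakhollow Pharma AG → Cobalt Realty LP (R1): 61% × 67% × 11% = 4.4957% of Beacon Energy Co.
Direct interest in Beacon Energy Co: 24%.
Aggregating (R2): 4.4957% + 24% = 28.4957%.
28.4957% does not exceed the 80% threshold, so Oren is not a related party to Beacon Energy Co.

No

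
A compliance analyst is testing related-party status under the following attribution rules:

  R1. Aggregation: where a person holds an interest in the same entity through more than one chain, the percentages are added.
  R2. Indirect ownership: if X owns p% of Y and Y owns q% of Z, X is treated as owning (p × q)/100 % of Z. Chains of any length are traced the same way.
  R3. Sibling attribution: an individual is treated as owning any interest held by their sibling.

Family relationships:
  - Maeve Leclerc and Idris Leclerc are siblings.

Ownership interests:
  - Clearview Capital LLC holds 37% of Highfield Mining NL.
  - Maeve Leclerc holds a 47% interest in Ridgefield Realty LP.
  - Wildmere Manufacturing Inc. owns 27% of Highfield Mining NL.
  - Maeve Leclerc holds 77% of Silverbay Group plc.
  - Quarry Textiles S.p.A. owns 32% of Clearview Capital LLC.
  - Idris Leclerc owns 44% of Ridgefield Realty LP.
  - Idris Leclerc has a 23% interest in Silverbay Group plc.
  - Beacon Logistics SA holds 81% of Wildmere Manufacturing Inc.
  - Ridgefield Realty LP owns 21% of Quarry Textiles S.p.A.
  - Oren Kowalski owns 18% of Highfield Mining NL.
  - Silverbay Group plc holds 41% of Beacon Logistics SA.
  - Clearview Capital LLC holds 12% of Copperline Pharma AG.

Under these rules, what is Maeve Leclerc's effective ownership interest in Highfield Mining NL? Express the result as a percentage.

By sibling attribution (R3), Maeve Leclerc is treated as also owning Idris Leclerc's interest in Silverbay Group plc, giving 77% + 23% = 100%.
By sibling attribution (R3), Maeve Leclerc is treated as also owning Idris Leclerc's interest in Ridgefield Realty LP, giving 47% + 44% = 91%.
Chain via Silverbay Group plc → Beacon Logistics SA → Wildmere Manufacturing Inc. (R2): 100% × 41% × 81% × 27% = 8.9667% of Highfield Mining NL.
Chain via Ridgefield Realty LP → Quarry Textiles S.p.A. → Clearview Capital LLC (R2): 91% × 21% × 32% × 37% = 2.262624% of Highfield Mining NL.
Aggregating (R1): 8.9667% + 2.262624% = 11.229324%.

11.229324%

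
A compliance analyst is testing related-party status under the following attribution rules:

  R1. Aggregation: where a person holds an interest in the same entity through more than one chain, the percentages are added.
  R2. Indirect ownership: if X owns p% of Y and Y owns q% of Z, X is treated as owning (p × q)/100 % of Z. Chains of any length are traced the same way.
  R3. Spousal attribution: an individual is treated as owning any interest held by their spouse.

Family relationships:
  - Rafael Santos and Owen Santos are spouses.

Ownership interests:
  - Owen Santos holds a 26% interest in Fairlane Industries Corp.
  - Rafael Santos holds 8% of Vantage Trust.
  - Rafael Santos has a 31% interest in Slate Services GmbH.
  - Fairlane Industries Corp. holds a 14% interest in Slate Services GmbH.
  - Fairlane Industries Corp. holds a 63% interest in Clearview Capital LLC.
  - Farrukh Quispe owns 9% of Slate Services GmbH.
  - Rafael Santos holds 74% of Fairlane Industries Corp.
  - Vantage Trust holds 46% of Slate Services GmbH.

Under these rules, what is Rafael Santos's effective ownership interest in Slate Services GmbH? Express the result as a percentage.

By spousal attribution (R3), Rafael Santos is treated as also owning Owen Santos's interest in Fairlane Industries Corp, giving 74% + 26% = 100%.
Chain via Vantage Trust (R2): 8% × 46% = 3.68% of Slate Services GmbH.
Chain via Fairlane Industries Corp. (R2): 100% × 14% = 14% of Slate Services GmbH.
Direct interest in Slate Services GmbH: 31%.
Aggregating (R1): 3.68% + 14% + 31% = 48.68%.

48.68%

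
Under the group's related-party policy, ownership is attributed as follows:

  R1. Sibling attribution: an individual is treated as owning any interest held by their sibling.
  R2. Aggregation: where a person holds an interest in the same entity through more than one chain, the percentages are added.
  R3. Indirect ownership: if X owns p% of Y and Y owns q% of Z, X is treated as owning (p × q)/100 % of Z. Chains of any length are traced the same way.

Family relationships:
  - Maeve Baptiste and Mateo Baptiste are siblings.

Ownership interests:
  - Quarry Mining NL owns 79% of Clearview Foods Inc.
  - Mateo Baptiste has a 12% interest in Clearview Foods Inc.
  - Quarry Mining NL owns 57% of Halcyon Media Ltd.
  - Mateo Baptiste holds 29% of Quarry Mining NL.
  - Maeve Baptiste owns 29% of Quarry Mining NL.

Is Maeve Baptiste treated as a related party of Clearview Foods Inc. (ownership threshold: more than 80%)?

By sibling attribution (R1), Maeve Baptiste is treated as also owning Mateo Baptiste's interest in Quarry Mining NL, giving 29% + 29% = 58%.
By sibling attribution (R1), Maeve Baptiste is treated as owning Mateo Baptiste's 12% interest in Clearview Foods Inc.
Chain via Quarry Mining NL (R3): 58% × 79% = 45.82% of Clearview Foods Inc.
Direct interest in Clearview Foods Inc: 12%.
Aggregating (R2): 45.82% + 12% = 57.82%.
57.82% does not exceed the 80% threshold, so Maeve is not a related party to Clearview Foods Inc.

No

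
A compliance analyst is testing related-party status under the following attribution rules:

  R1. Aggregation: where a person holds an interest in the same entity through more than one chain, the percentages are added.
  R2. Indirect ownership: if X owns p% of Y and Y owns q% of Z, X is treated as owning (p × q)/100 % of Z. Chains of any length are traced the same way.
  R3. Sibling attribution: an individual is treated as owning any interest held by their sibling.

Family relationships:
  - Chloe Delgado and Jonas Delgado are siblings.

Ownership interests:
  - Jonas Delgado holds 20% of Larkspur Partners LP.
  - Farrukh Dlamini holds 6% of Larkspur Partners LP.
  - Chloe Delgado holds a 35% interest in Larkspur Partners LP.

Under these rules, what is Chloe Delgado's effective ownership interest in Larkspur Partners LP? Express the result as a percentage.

55%

By sibling attribution (R3), Chloe Delgado is treated as also owning Jonas Delgado's interest in Larkspur Partners LP, giving 35% + 20% = 55%.
Direct interest in Larkspur Partners LP: 55%.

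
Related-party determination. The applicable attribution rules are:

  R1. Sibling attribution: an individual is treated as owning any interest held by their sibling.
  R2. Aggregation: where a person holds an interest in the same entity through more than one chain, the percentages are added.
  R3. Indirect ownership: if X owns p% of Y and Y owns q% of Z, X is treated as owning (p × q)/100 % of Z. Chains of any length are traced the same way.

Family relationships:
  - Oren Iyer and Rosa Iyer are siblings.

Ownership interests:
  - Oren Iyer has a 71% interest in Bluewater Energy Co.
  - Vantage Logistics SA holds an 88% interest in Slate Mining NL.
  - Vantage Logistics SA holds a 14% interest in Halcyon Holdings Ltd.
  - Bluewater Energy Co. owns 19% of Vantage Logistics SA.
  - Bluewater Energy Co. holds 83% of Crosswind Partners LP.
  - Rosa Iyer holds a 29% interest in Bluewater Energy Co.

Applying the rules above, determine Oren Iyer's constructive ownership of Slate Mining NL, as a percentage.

16.72%

By sibling attribution (R1), Oren Iyer is treated as also owning Rosa Iyer's interest in Bluewater Energy Co, giving 71% + 29% = 100%.
Chain via Bluewater Energy Co. → Vantage Logistics SA (R3): 100% × 19% × 88% = 16.72% of Slate Mining NL.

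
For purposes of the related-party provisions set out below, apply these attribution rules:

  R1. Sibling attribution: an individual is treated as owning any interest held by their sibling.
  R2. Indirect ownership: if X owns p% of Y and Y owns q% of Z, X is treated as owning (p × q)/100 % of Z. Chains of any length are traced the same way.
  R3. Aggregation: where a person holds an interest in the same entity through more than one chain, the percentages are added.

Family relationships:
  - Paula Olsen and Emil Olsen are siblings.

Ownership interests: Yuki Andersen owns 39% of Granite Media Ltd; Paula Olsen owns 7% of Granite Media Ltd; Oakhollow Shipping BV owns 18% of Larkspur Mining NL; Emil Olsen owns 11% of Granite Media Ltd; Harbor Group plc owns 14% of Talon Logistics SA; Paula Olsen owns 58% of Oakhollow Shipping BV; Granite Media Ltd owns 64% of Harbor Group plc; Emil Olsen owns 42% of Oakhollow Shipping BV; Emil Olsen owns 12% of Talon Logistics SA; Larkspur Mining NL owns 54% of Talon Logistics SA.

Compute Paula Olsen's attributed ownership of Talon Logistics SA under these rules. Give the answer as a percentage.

23.3328%

By sibling attribution (R1), Paula Olsen is treated as also owning Emil Olsen's interest in Oakhollow Shipping BV, giving 58% + 42% = 100%.
By sibling attribution (R1), Paula Olsen is treated as also owning Emil Olsen's interest in Granite Media Ltd, giving 7% + 11% = 18%.
By sibling attribution (R1), Paula Olsen is treated as owning Emil Olsen's 12% interest in Talon Logistics SA.
Chain via Oakhollow Shipping BV → Larkspur Mining NL (R2): 100% × 18% × 54% = 9.72% of Talon Logistics SA.
Chain via Granite Media Ltd → Harbor Group plc (R2): 18% × 64% × 14% = 1.6128% of Talon Logistics SA.
Direct interest in Talon Logistics SA: 12%.
Aggregating (R3): 9.72% + 1.6128% + 12% = 23.3328%.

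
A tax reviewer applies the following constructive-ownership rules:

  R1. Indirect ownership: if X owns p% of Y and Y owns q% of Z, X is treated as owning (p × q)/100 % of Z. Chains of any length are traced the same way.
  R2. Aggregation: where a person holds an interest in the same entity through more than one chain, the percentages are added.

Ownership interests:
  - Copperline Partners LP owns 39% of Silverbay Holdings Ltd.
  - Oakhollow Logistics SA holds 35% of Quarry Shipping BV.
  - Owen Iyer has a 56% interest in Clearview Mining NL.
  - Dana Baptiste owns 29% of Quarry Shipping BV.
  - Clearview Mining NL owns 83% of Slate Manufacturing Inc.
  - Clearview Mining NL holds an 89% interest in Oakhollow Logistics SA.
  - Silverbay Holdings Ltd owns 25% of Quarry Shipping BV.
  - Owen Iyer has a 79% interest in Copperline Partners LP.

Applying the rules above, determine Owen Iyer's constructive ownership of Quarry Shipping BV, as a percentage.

25.1465%

Chain via Clearview Mining NL → Oakhollow Logistics SA (R1): 56% × 89% × 35% = 17.444% of Quarry Shipping BV.
Chain via Copperline Partners LP → Silverbay Holdings Ltd (R1): 79% × 39% × 25% = 7.7025% of Quarry Shipping BV.
Aggregating (R2): 17.444% + 7.7025% = 25.1465%.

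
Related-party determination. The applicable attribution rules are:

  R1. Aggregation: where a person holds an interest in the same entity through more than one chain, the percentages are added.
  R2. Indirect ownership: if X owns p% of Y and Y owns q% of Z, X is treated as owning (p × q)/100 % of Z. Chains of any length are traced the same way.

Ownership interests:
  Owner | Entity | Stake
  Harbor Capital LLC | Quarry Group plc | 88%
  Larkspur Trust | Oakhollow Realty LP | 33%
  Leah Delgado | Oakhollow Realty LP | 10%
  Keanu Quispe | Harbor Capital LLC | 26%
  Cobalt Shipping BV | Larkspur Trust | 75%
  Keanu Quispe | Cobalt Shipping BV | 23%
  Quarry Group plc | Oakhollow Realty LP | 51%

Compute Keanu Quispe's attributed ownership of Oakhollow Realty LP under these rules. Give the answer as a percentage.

17.3613%

Chain via Harbor Capital LLC → Quarry Group plc (R2): 26% × 88% × 51% = 11.6688% of Oakhollow Realty LP.
Chain via Cobalt Shipping BV → Larkspur Trust (R2): 23% × 75% × 33% = 5.6925% of Oakhollow Realty LP.
Aggregating (R1): 11.6688% + 5.6925% = 17.3613%.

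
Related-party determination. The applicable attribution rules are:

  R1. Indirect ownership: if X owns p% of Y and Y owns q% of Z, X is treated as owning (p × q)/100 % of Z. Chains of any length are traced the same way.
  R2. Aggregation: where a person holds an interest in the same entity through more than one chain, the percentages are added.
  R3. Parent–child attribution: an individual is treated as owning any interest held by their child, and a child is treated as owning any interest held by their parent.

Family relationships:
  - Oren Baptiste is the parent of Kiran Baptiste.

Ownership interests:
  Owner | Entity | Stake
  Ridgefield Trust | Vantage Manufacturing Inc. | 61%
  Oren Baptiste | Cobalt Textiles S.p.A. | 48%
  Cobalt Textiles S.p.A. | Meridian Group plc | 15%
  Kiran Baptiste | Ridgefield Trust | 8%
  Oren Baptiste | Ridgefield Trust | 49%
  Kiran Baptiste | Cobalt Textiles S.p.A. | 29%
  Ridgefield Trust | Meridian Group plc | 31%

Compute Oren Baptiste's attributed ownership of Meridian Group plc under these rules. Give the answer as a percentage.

By parent–child attribution (R3), Oren Baptiste is treated as also owning Kiran Baptiste's interest in Cobalt Textiles S.p.A, giving 48% + 29% = 77%.
By parent–child attribution (R3), Oren Baptiste is treated as also owning Kiran Baptiste's interest in Ridgefield Trust, giving 49% + 8% = 57%.
Chain via Cobalt Textiles S.p.A. (R1): 77% × 15% = 11.55% of Meridian Group plc.
Chain via Ridgefield Trust (R1): 57% × 31% = 17.67% of Meridian Group plc.
Aggregating (R2): 11.55% + 17.67% = 29.22%.

29.22%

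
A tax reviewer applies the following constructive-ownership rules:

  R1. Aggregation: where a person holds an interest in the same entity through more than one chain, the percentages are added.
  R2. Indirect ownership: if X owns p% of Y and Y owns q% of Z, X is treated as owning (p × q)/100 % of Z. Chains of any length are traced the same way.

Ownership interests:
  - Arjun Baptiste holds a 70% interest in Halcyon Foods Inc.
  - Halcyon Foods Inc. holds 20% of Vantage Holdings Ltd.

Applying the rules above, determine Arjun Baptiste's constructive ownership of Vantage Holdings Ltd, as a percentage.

14%

Chain via Halcyon Foods Inc. (R2): 70% × 20% = 14% of Vantage Holdings Ltd.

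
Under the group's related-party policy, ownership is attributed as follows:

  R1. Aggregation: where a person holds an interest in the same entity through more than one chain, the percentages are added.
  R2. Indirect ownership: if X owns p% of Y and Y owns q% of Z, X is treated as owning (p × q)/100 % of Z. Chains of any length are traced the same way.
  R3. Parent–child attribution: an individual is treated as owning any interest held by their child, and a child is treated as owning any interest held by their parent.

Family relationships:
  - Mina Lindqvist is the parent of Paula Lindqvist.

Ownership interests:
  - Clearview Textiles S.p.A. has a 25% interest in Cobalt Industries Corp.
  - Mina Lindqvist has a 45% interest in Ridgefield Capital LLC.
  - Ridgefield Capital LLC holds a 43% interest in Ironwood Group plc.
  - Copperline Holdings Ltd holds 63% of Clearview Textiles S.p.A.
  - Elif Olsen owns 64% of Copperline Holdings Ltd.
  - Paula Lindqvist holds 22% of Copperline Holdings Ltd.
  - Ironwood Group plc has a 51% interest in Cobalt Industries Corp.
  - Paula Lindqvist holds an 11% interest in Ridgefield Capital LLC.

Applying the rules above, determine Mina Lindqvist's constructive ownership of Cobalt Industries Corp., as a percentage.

15.7458%

By parent–child attribution (R3), Mina Lindqvist is treated as also owning Paula Lindqvist's interest in Ridgefield Capital LLC, giving 45% + 11% = 56%.
By parent–child attribution (R3), Mina Lindqvist is treated as owning Paula Lindqvist's 22% interest in Copperline Holdings Ltd.
Chain via Ridgefield Capital LLC → Ironwood Group plc (R2): 56% × 43% × 51% = 12.2808% of Cobalt Industries Corp.
Chain via Copperline Holdings Ltd → Clearview Textiles S.p.A. (R2): 22% × 63% × 25% = 3.465% of Cobalt Industries Corp.
Aggregating (R1): 12.2808% + 3.465% = 15.7458%.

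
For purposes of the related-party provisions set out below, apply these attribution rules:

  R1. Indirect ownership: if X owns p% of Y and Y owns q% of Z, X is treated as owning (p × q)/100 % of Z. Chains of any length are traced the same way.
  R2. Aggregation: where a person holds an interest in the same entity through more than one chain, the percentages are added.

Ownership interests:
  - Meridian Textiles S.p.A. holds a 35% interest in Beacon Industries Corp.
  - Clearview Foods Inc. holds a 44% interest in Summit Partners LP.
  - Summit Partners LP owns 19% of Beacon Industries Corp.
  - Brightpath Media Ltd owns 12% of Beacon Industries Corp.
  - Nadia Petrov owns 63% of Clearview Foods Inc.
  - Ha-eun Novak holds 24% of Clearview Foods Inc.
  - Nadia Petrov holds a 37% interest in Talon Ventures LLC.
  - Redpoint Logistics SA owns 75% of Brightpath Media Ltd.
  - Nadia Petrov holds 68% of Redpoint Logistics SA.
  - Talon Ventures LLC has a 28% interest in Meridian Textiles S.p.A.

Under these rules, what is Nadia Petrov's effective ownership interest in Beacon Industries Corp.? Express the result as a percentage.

Chain via Talon Ventures LLC → Meridian Textiles S.p.A. (R1): 37% × 28% × 35% = 3.626% of Beacon Industries Corp.
Chain via Redpoint Logistics SA → Brightpath Media Ltd (R1): 68% × 75% × 12% = 6.12% of Beacon Industries Corp.
Chain via Clearview Foods Inc. → Summit Partners LP (R1): 63% × 44% × 19% = 5.2668% of Beacon Industries Corp.
Aggregating (R2): 3.626% + 6.12% + 5.2668% = 15.0128%.

15.0128%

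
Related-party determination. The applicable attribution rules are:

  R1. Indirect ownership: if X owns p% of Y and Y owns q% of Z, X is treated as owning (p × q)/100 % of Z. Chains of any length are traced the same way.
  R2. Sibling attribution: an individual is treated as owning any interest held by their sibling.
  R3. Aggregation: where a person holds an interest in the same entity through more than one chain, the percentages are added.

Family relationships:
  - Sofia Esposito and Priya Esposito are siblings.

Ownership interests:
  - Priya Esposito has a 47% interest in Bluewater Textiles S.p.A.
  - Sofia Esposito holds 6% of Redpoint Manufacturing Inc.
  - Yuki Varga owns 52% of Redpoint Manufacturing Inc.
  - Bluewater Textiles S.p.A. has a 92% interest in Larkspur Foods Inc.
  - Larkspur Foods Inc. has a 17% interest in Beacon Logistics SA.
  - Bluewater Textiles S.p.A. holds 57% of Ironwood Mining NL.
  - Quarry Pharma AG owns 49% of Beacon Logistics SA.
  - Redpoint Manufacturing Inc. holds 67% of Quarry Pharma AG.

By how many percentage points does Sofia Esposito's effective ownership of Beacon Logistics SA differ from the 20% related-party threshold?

10.6794

By sibling attribution (R2), Sofia Esposito is treated as owning Priya Esposito's 47% interest in Bluewater Textiles S.p.A.
Chain via Redpoint Manufacturing Inc. → Quarry Pharma AG (R1): 6% × 67% × 49% = 1.9698% of Beacon Logistics SA.
Chain via Bluewater Textiles S.p.A. → Larkspur Foods Inc. (R1): 47% × 92% × 17% = 7.3508% of Beacon Logistics SA.
Aggregating (R3): 1.9698% + 7.3508% = 9.3206%.
9.3206% falls short of the 20% threshold by 10.6794 percentage points.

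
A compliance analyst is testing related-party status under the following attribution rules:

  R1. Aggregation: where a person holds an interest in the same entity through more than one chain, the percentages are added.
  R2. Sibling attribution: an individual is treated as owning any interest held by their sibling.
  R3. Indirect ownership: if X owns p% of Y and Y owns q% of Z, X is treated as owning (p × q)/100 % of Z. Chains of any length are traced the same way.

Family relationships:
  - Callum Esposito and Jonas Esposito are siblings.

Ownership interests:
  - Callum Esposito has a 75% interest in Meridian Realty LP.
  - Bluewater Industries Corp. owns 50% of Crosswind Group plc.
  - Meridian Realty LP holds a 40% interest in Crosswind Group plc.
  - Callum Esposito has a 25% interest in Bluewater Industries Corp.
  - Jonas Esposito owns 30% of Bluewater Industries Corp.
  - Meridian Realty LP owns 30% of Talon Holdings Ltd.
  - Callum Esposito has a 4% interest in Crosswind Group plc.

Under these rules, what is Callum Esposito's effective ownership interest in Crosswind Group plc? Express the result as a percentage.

61.5%

By sibling attribution (R2), Callum Esposito is treated as also owning Jonas Esposito's interest in Bluewater Industries Corp, giving 25% + 30% = 55%.
Chain via Bluewater Industries Corp. (R3): 55% × 50% = 27.5% of Crosswind Group plc.
Chain via Meridian Realty LP (R3): 75% × 40% = 30% of Crosswind Group plc.
Direct interest in Crosswind Group plc: 4%.
Aggregating (R1): 27.5% + 30% + 4% = 61.5%.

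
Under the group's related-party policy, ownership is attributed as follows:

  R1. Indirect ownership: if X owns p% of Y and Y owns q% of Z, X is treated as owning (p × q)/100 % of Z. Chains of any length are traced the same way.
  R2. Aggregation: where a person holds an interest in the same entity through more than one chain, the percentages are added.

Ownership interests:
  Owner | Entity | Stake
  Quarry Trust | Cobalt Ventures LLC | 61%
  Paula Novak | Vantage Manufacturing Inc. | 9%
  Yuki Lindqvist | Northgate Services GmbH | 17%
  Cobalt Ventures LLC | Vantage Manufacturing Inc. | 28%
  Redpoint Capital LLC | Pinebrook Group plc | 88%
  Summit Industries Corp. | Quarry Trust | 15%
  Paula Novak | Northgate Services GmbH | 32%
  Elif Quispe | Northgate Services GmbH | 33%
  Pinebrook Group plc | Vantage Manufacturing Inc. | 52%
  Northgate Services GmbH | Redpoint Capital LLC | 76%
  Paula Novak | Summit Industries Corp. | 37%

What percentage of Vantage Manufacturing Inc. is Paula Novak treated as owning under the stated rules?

21.076772%

Chain via Summit Industries Corp. → Quarry Trust → Cobalt Ventures LLC (R1): 37% × 15% × 61% × 28% = 0.94794% of Vantage Manufacturing Inc.
Chain via Northgate Services GmbH → Redpoint Capital LLC → Pinebrook Group plc (R1): 32% × 76% × 88% × 52% = 11.128832% of Vantage Manufacturing Inc.
Direct interest in Vantage Manufacturing Inc: 9%.
Aggregating (R2): 0.94794% + 11.128832% + 9% = 21.076772%.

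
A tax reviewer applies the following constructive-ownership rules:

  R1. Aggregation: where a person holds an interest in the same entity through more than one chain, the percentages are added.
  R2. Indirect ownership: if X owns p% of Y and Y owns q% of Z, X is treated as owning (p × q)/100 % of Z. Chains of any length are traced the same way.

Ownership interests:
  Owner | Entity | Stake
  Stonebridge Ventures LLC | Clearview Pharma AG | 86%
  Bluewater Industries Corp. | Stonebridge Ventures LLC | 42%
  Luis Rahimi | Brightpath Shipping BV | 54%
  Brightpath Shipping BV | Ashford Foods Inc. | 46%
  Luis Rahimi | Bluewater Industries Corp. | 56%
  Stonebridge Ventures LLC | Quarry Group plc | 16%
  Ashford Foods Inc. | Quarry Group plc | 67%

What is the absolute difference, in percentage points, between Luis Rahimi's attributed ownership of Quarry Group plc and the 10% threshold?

10.406

Chain via Brightpath Shipping BV → Ashford Foods Inc. (R2): 54% × 46% × 67% = 16.6428% of Quarry Group plc.
Chain via Bluewater Industries Corp. → Stonebridge Ventures LLC (R2): 56% × 42% × 16% = 3.7632% of Quarry Group plc.
Aggregating (R1): 16.6428% + 3.7632% = 20.406%.
20.406% exceeds the 10% threshold by 10.406 percentage points.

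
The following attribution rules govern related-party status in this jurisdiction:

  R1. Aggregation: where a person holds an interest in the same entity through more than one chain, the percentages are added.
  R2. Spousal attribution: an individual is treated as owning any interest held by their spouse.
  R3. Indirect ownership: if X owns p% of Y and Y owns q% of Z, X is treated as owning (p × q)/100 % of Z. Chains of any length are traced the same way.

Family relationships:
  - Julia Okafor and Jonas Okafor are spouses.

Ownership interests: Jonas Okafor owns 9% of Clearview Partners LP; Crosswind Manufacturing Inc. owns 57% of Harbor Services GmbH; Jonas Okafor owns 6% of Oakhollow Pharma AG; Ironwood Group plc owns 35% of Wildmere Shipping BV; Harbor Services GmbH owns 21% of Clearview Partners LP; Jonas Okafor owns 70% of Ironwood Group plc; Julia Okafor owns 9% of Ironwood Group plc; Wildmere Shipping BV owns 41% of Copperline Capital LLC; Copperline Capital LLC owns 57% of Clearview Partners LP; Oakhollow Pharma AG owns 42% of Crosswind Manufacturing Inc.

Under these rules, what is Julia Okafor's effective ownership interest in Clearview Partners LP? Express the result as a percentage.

By spousal attribution (R2), Julia Okafor is treated as also owning Jonas Okafor's interest in Ironwood Group plc, giving 9% + 70% = 79%.
By spousal attribution (R2), Julia Okafor is treated as owning Jonas Okafor's 6% interest in Oakhollow Pharma AG.
By spousal attribution (R2), Julia Okafor is treated as owning Jonas Okafor's 9% interest in Clearview Partners LP.
Chain via Ironwood Group plc → Wildmere Shipping BV → Copperline Capital LLC (R3): 79% × 35% × 41% × 57% = 6.461805% of Clearview Partners LP.
Chain via Oakhollow Pharma AG → Crosswind Manufacturing Inc. → Harbor Services GmbH (R3): 6% × 42% × 57% × 21% = 0.301644% of Clearview Partners LP.
Direct interest in Clearview Partners LP: 9%.
Aggregating (R1): 6.461805% + 0.301644% + 9% = 15.763449%.

15.763449%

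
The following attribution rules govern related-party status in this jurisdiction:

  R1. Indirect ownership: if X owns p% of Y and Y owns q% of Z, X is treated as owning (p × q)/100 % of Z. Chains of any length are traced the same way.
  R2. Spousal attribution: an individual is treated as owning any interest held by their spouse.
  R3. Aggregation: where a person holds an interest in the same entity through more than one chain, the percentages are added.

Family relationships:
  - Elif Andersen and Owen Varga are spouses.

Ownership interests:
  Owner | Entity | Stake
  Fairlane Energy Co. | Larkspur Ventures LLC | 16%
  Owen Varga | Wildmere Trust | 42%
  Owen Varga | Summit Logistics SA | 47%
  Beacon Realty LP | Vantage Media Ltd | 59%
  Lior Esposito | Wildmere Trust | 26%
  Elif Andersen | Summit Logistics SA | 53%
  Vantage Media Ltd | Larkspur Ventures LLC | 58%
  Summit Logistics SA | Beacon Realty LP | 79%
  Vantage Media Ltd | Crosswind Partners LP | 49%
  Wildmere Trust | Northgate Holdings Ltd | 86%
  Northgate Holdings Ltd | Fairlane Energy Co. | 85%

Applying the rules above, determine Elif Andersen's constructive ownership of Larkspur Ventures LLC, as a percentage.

31.94612%

By spousal attribution (R2), Elif Andersen is treated as also owning Owen Varga's interest in Summit Logistics SA, giving 53% + 47% = 100%.
By spousal attribution (R2), Elif Andersen is treated as owning Owen Varga's 42% interest in Wildmere Trust.
Chain via Summit Logistics SA → Beacon Realty LP → Vantage Media Ltd (R1): 100% × 79% × 59% × 58% = 27.0338% of Larkspur Ventures LLC.
Chain via Wildmere Trust → Northgate Holdings Ltd → Fairlane Energy Co. (R1): 42% × 86% × 85% × 16% = 4.91232% of Larkspur Ventures LLC.
Aggregating (R3): 27.0338% + 4.91232% = 31.94612%.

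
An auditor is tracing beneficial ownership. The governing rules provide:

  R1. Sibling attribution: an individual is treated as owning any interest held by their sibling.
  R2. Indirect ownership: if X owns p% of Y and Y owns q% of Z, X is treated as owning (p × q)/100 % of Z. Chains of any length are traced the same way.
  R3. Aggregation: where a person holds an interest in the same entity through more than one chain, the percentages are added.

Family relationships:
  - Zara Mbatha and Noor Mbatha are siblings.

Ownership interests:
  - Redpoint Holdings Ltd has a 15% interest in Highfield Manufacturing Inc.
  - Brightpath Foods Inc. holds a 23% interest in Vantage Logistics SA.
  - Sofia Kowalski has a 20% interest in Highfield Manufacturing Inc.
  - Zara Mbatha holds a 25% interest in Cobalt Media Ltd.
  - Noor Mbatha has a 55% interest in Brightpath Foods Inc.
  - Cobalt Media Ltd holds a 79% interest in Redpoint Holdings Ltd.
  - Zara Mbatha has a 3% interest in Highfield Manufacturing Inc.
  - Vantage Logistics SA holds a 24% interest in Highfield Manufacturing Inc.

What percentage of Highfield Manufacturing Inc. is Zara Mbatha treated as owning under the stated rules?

8.9985%

By sibling attribution (R1), Zara Mbatha is treated as owning Noor Mbatha's 55% interest in Brightpath Foods Inc.
Chain via Cobalt Media Ltd → Redpoint Holdings Ltd (R2): 25% × 79% × 15% = 2.9625% of Highfield Manufacturing Inc.
Direct interest in Highfield Manufacturing Inc: 3%.
Chain via Brightpath Foods Inc. → Vantage Logistics SA (R2): 55% × 23% × 24% = 3.036% of Highfield Manufacturing Inc.
Aggregating (R3): 2.9625% + 3% + 3.036% = 8.9985%.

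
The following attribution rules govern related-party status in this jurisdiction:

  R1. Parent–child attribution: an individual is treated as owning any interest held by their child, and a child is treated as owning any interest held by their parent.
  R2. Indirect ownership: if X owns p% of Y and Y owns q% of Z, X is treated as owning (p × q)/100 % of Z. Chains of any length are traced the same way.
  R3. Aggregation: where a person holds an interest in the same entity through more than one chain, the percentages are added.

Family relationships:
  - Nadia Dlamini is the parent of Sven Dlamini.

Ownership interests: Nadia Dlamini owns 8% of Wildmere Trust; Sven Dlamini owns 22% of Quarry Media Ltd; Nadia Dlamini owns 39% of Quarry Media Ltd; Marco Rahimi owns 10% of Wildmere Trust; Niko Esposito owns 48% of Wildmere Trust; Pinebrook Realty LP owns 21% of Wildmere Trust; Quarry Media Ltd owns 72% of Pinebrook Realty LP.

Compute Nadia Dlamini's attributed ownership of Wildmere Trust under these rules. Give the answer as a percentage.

By parent–child attribution (R1), Nadia Dlamini is treated as also owning Sven Dlamini's interest in Quarry Media Ltd, giving 39% + 22% = 61%.
Chain via Quarry Media Ltd → Pinebrook Realty LP (R2): 61% × 72% × 21% = 9.2232% of Wildmere Trust.
Direct interest in Wildmere Trust: 8%.
Aggregating (R3): 9.2232% + 8% = 17.2232%.

17.2232%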